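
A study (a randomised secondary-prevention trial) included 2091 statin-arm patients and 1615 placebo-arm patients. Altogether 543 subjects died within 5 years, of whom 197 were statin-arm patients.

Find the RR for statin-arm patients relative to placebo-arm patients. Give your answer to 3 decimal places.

0.440

statin-arm patients without the outcome: 2091 − 197 = 1894
placebo-arm patients with the outcome: 543 − 197 = 346
placebo-arm patients without the outcome: 1615 − 346 = 1269
risk, statin-arm patients = 197/2091 = 0.0942
risk, placebo-arm patients = 346/1615 = 0.2142
RR = 0.0942 / 0.2142 = 0.440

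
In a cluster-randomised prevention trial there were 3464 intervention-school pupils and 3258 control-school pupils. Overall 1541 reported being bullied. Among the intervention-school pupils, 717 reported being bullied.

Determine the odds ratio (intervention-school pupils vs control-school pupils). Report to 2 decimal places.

0.77

intervention-school pupils without the outcome: 3464 − 717 = 2747
control-school pupils with the outcome: 1541 − 717 = 824
control-school pupils without the outcome: 3258 − 824 = 2434
OR = (717 × 2434) / (2747 × 824) = 1745178/2263528 ≈ 0.77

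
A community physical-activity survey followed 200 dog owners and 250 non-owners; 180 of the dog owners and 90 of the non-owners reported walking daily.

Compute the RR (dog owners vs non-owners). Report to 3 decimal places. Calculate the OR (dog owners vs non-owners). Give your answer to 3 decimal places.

risk, dog owners = 180/200 = 0.9000
risk, non-owners = 90/250 = 0.3600
RR = 0.9000 / 0.3600 = 2.500
odds, dog owners = 180/20 = 9.0000
odds, non-owners = 90/160 = 0.5625
OR = 9.0000 / 0.5625 = 16.000

RR = 2.500; OR = 16.000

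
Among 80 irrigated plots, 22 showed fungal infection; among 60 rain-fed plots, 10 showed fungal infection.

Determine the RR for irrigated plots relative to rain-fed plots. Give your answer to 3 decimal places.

risk, irrigated plots = 22/80 = 0.2750
risk, rain-fed plots = 10/60 = 0.1667
RR = 0.2750 / 0.1667 = 1.650

1.650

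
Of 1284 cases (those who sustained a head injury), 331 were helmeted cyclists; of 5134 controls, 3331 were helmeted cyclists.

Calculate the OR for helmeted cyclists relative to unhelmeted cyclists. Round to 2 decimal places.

OR = (331 × 1803) / (3331 × 953) = 596793/3174443 ≈ 0.19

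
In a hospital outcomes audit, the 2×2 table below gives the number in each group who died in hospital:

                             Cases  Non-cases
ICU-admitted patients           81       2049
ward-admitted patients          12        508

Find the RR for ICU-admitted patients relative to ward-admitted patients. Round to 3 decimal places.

RR: 1.648

risk, ICU-admitted patients = 81/2130 = 0.03803
risk, ward-admitted patients = 12/520 = 0.02308
RR = 0.03803 / 0.02308 = 1.648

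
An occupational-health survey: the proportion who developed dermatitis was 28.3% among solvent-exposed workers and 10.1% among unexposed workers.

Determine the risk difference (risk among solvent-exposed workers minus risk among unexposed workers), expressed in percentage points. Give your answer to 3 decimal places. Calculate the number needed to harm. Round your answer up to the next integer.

risk difference = 0.2830 − 0.1010 = 0.1820 → 18.200 percentage points
absolute risk difference = 0.182000
1 / 0.182000 = 5.495 → round up → 6

RD = 18.200; NNH = 6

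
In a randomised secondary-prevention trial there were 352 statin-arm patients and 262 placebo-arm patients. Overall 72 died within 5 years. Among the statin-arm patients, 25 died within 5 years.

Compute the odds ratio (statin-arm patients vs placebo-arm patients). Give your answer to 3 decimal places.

statin-arm patients without the outcome: 352 − 25 = 327
placebo-arm patients with the outcome: 72 − 25 = 47
placebo-arm patients without the outcome: 262 − 47 = 215
odds, statin-arm patients = 25/327 = 0.0765
odds, placebo-arm patients = 47/215 = 0.2186
OR = 0.0765 / 0.2186 = 0.350

OR: 0.350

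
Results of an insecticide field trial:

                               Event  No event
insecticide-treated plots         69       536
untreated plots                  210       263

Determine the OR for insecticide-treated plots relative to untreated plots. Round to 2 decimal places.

odds, insecticide-treated plots = 69/536 = 0.1287
odds, untreated plots = 210/263 = 0.7985
OR = 0.1287 / 0.7985 = 0.16

0.16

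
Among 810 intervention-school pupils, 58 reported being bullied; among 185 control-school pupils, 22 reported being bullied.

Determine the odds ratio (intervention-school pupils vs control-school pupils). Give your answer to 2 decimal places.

OR = (58 × 163) / (752 × 22) = 9454/16544 ≈ 0.57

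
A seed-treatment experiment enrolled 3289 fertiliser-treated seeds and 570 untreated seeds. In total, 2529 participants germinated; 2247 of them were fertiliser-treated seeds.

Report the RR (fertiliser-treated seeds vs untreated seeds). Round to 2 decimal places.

fertiliser-treated seeds without the outcome: 3289 − 2247 = 1042
untreated seeds with the outcome: 2529 − 2247 = 282
untreated seeds without the outcome: 570 − 282 = 288
risk, fertiliser-treated seeds = 2247/3289 = 0.6832
risk, untreated seeds = 282/570 = 0.4947
RR = 0.6832 / 0.4947 = 1.38

RR ≈ 1.38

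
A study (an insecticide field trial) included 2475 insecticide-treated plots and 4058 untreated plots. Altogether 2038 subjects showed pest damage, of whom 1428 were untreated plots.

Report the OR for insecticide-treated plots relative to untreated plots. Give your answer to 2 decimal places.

insecticide-treated plots with the outcome: 2038 − 1428 = 610
insecticide-treated plots without the outcome: 2475 − 610 = 1865
untreated plots without the outcome: 4058 − 1428 = 2630
OR = (610 × 2630) / (1865 × 1428) = 1604300/2663220 ≈ 0.60

0.60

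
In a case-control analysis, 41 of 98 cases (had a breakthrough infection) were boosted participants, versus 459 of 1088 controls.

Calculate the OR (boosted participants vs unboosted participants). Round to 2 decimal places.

OR = (41 × 629) / (459 × 57) = 25789/26163 ≈ 0.99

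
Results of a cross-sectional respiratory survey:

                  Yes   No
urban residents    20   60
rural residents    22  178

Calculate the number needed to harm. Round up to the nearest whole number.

risk, urban residents = 20/80 = 0.250000
risk, rural residents = 22/200 = 0.110000
absolute risk difference = 0.140000
1 / 0.140000 = 7.143 → round up → 8

NNH: 8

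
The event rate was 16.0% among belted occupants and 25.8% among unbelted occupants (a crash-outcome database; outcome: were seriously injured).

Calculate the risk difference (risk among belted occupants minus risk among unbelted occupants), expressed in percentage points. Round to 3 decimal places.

risk difference = 0.1600 − 0.2580 = -0.0980 → -9.800 percentage points

-9.800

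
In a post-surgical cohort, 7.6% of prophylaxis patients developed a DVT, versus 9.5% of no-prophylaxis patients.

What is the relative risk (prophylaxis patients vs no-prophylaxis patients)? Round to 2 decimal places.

RR = 0.0760 / 0.0950 = 0.80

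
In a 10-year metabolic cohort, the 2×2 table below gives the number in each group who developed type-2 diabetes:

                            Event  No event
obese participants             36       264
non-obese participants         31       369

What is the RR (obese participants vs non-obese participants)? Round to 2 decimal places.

risk, obese participants = 36/300 = 0.1200
risk, non-obese participants = 31/400 = 0.0775
RR = 0.1200 / 0.0775 = 1.55

RR = 1.55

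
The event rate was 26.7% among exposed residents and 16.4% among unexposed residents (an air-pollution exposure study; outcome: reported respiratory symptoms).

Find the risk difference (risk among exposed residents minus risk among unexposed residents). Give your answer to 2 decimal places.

risk difference = 0.2670 − 0.1640 = 0.10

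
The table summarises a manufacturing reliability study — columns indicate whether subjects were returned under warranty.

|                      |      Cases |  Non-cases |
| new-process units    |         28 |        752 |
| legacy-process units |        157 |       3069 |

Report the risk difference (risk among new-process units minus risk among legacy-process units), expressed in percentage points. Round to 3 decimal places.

RD = -1.277

risk, new-process units = 28/780 = 0.03590
risk, legacy-process units = 157/3226 = 0.04867
risk difference = 0.03590 − 0.04867 = -0.01277 → -1.277 percentage points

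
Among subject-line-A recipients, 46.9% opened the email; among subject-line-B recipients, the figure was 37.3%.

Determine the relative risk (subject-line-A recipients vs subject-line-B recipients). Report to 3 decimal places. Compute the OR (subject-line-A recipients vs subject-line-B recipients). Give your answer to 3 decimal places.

RR = 0.4690 / 0.3730 = 1.257
odds, subject-line-A recipients = 0.4690/0.5310 = 0.8832
odds, subject-line-B recipients = 0.3730/0.6270 = 0.5949
OR = 0.8832 / 0.5949 = 1.485

RR = 1.257; OR = 1.485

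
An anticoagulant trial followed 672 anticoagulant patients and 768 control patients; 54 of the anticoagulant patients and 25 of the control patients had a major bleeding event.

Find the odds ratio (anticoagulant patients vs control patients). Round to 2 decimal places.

OR = (54 × 743) / (618 × 25) = 40122/15450 ≈ 2.60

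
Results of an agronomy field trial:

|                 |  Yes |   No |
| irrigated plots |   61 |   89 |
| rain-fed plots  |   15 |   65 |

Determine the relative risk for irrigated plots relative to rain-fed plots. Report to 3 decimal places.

2.169

risk, irrigated plots = 61/150 = 0.4067
risk, rain-fed plots = 15/80 = 0.1875
RR = 0.4067 / 0.1875 = 2.169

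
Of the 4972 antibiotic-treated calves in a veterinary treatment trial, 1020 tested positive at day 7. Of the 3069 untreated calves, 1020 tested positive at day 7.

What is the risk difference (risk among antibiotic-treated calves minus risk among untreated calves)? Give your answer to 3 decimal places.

RD = -0.127

risk, antibiotic-treated calves = 1020/4972 = 0.2051
risk, untreated calves = 1020/3069 = 0.3324
risk difference = 0.2051 − 0.3324 = -0.127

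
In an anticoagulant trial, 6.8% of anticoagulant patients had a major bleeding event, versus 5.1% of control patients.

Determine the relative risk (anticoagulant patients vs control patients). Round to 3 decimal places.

RR = 0.0680 / 0.0510 = 1.333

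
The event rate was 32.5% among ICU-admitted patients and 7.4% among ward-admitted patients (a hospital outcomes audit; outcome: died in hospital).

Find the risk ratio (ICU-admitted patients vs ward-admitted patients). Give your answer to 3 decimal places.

RR = 0.3250 / 0.0740 = 4.392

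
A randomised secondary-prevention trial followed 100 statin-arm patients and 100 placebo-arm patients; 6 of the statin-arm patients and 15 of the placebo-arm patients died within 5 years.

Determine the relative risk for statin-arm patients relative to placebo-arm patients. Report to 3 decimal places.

0.400

risk, statin-arm patients = 6/100 = 0.0600
risk, placebo-arm patients = 15/100 = 0.1500
RR = 0.0600 / 0.1500 = 0.400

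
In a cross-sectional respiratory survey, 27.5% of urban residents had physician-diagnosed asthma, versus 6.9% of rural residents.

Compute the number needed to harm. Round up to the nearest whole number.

absolute risk difference = 0.206000
1 / 0.206000 = 4.854 → round up → 5

NNH = 5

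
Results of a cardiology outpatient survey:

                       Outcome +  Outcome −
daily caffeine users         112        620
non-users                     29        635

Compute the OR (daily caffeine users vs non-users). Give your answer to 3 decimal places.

OR = (112 × 635) / (620 × 29) = 71120/17980 ≈ 3.956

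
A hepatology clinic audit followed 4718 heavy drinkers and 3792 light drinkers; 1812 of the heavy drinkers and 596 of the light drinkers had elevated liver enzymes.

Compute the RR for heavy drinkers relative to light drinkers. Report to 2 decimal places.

RR ≈ 2.44

risk, heavy drinkers = 1812/4718 = 0.3841
risk, light drinkers = 596/3792 = 0.1572
RR = 0.3841 / 0.1572 = 2.44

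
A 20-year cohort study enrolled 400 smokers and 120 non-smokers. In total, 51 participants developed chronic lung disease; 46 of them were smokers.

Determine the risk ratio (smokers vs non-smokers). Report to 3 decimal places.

smokers without the outcome: 400 − 46 = 354
non-smokers with the outcome: 51 − 46 = 5
non-smokers without the outcome: 120 − 5 = 115
risk, smokers = 46/400 = 0.11500
risk, non-smokers = 5/120 = 0.04167
RR = 0.11500 / 0.04167 = 2.760

2.760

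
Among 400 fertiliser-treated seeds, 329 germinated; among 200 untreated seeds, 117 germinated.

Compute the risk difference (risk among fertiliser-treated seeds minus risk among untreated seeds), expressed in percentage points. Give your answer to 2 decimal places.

23.75

risk, fertiliser-treated seeds = 329/400 = 0.8225
risk, untreated seeds = 117/200 = 0.5850
risk difference = 0.8225 − 0.5850 = 0.2375 → 23.75 percentage points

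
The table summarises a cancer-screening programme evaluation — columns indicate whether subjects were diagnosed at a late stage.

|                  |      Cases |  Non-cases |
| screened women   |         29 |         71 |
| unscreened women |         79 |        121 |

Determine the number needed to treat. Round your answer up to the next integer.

risk, screened women = 29/100 = 0.290000
risk, unscreened women = 79/200 = 0.395000
absolute risk difference = 0.105000
1 / 0.105000 = 9.524 → round up → 10

10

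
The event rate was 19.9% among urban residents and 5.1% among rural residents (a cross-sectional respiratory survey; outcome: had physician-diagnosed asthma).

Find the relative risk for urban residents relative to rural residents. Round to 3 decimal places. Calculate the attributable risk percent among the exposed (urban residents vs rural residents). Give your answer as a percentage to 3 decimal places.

RR = 3.902; AR% = 74.372%

RR = 0.1990 / 0.0510 = 3.902
AR% = (0.1990 − 0.0510) / 0.1990 = 0.7437 → 74.372%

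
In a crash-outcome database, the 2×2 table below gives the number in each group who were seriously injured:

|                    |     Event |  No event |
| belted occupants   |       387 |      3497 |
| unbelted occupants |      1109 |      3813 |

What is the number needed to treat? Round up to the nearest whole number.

risk, belted occupants = 387/3884 = 0.099640
risk, unbelted occupants = 1109/4922 = 0.225315
absolute risk difference = 0.125675
1 / 0.125675 = 7.957 → round up → 8

8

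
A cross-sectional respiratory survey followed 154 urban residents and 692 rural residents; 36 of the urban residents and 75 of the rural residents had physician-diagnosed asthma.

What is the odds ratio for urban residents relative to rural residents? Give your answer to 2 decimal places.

odds, urban residents = 36/118 = 0.3051
odds, rural residents = 75/617 = 0.1216
OR = 0.3051 / 0.1216 = 2.51

2.51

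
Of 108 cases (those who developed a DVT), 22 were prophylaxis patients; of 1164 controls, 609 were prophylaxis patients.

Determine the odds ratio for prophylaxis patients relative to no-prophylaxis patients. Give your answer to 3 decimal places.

OR = (22 × 555) / (609 × 86) = 12210/52374 ≈ 0.233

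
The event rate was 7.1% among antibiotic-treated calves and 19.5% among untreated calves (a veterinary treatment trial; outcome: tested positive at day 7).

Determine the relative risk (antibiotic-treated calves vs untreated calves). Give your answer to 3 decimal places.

RR = 0.0710 / 0.1950 = 0.364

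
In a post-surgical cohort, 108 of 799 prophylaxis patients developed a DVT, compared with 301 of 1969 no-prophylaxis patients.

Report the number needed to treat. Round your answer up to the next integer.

57

risk, prophylaxis patients = 108/799 = 0.135169
risk, no-prophylaxis patients = 301/1969 = 0.152869
absolute risk difference = 0.017701
1 / 0.017701 = 56.494 → round up → 57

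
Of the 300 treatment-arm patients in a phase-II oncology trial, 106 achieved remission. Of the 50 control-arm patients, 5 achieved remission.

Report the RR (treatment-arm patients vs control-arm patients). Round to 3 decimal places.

3.533

risk, treatment-arm patients = 106/300 = 0.3533
risk, control-arm patients = 5/50 = 0.1000
RR = 0.3533 / 0.1000 = 3.533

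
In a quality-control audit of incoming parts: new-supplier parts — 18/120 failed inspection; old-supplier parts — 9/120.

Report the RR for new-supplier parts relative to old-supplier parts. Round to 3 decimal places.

risk, new-supplier parts = 18/120 = 0.1500
risk, old-supplier parts = 9/120 = 0.0750
RR = 0.1500 / 0.0750 = 2.000

RR ≈ 2.000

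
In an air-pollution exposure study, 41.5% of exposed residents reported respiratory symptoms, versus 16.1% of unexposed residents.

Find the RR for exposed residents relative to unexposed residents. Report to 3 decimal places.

RR = 0.4150 / 0.1610 = 2.578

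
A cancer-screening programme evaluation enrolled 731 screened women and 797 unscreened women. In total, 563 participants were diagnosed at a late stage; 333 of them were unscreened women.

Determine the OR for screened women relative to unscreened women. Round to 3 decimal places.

0.640

screened women with the outcome: 563 − 333 = 230
screened women without the outcome: 731 − 230 = 501
unscreened women without the outcome: 797 − 333 = 464
OR = (230 × 464) / (501 × 333) = 106720/166833 ≈ 0.640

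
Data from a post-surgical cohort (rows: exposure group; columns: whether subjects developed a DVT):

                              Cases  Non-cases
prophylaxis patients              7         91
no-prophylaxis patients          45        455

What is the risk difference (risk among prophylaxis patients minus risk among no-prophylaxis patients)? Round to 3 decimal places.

risk, prophylaxis patients = 7/98 = 0.0714
risk, no-prophylaxis patients = 45/500 = 0.0900
risk difference = 0.0714 − 0.0900 = -0.019

RD ≈ -0.019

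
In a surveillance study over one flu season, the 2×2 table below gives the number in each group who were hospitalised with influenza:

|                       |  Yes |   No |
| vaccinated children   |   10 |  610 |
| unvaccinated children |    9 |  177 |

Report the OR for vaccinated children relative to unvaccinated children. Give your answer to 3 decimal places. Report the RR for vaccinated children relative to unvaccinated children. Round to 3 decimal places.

OR = 0.322; RR = 0.333

odds, vaccinated children = 10/610 = 0.01639
odds, unvaccinated children = 9/177 = 0.05085
OR = 0.01639 / 0.05085 = 0.322
risk, vaccinated children = 10/620 = 0.01613
risk, unvaccinated children = 9/186 = 0.04839
RR = 0.01613 / 0.04839 = 0.333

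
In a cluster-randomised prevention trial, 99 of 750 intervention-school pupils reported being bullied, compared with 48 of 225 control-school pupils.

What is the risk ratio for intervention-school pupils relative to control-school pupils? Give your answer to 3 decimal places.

risk, intervention-school pupils = 99/750 = 0.1320
risk, control-school pupils = 48/225 = 0.2133
RR = 0.1320 / 0.2133 = 0.619

RR: 0.619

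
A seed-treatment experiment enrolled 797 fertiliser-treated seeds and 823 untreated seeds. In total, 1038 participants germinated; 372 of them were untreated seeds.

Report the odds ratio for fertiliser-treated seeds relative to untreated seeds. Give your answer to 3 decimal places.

6.164

fertiliser-treated seeds with the outcome: 1038 − 372 = 666
fertiliser-treated seeds without the outcome: 797 − 666 = 131
untreated seeds without the outcome: 823 − 372 = 451
OR = (666 × 451) / (131 × 372) = 300366/48732 ≈ 6.164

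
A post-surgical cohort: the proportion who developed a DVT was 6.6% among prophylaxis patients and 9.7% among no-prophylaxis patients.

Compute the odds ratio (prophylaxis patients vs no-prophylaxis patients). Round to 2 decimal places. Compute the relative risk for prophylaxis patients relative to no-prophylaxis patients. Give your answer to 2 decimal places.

OR = 0.66; RR = 0.68

odds, prophylaxis patients = 0.0660/0.9340 = 0.0707
odds, no-prophylaxis patients = 0.0970/0.9030 = 0.1074
OR = 0.0707 / 0.1074 = 0.66
RR = 0.0660 / 0.0970 = 0.68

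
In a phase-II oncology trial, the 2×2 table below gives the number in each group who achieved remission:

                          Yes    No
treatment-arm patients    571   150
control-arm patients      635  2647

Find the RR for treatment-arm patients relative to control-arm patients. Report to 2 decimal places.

risk, treatment-arm patients = 571/721 = 0.7920
risk, control-arm patients = 635/3282 = 0.1935
RR = 0.7920 / 0.1935 = 4.09

4.09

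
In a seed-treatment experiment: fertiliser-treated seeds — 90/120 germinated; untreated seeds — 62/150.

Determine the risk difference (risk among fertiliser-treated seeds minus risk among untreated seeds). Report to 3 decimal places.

RD = 0.337

risk, fertiliser-treated seeds = 90/120 = 0.7500
risk, untreated seeds = 62/150 = 0.4133
risk difference = 0.7500 − 0.4133 = 0.337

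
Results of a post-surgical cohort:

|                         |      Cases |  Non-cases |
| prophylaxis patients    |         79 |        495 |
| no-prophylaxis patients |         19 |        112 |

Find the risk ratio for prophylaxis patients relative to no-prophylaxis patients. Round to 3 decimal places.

risk, prophylaxis patients = 79/574 = 0.1376
risk, no-prophylaxis patients = 19/131 = 0.1450
RR = 0.1376 / 0.1450 = 0.949

0.949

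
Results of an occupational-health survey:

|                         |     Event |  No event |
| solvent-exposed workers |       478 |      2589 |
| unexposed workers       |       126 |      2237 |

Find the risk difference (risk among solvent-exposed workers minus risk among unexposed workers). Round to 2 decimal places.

0.10

risk, solvent-exposed workers = 478/3067 = 0.1559
risk, unexposed workers = 126/2363 = 0.0533
risk difference = 0.1559 − 0.0533 = 0.10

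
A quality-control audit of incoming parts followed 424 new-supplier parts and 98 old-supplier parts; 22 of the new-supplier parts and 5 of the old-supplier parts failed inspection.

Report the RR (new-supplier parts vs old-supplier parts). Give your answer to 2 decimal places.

1.02

risk, new-supplier parts = 22/424 = 0.0519
risk, old-supplier parts = 5/98 = 0.0510
RR = 0.0519 / 0.0510 = 1.02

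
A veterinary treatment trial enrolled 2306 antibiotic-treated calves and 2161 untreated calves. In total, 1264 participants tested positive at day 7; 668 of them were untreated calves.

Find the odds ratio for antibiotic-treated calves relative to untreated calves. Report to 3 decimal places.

OR ≈ 0.779

antibiotic-treated calves with the outcome: 1264 − 668 = 596
antibiotic-treated calves without the outcome: 2306 − 596 = 1710
untreated calves without the outcome: 2161 − 668 = 1493
odds, antibiotic-treated calves = 596/1710 = 0.3485
odds, untreated calves = 668/1493 = 0.4474
OR = 0.3485 / 0.4474 = 0.779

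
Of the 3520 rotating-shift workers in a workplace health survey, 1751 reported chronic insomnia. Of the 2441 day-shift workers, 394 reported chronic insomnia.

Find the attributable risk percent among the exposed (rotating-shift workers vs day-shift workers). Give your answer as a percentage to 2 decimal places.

risk, rotating-shift workers = 1751/3520 = 0.4974
risk, day-shift workers = 394/2441 = 0.1614
AR% = (0.4974 − 0.1614) / 0.4974 = 0.6755 → 67.55%

AR%: 67.55%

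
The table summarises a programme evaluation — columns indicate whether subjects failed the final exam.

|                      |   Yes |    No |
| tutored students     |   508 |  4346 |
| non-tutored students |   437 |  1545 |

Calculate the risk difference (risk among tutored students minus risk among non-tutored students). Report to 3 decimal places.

risk, tutored students = 508/4854 = 0.1047
risk, non-tutored students = 437/1982 = 0.2205
risk difference = 0.1047 − 0.2205 = -0.116

RD = -0.116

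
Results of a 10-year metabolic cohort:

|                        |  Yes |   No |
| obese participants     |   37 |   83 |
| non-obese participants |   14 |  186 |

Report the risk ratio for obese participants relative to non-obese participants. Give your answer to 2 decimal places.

risk, obese participants = 37/120 = 0.3083
risk, non-obese participants = 14/200 = 0.0700
RR = 0.3083 / 0.0700 = 4.40

4.40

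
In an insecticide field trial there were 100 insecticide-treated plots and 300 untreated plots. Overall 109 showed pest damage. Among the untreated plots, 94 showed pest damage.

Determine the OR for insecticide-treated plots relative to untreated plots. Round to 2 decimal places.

insecticide-treated plots with the outcome: 109 − 94 = 15
insecticide-treated plots without the outcome: 100 − 15 = 85
untreated plots without the outcome: 300 − 94 = 206
odds, insecticide-treated plots = 15/85 = 0.1765
odds, untreated plots = 94/206 = 0.4563
OR = 0.1765 / 0.4563 = 0.39

0.39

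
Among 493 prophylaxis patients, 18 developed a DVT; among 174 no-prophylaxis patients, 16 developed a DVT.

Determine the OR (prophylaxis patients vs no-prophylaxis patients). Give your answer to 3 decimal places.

OR: 0.374

odds, prophylaxis patients = 18/475 = 0.03789
odds, no-prophylaxis patients = 16/158 = 0.10127
OR = 0.03789 / 0.10127 = 0.374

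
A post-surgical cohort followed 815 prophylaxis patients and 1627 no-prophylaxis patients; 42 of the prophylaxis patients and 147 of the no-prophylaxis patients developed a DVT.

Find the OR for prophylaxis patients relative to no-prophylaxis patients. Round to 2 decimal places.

0.55

odds, prophylaxis patients = 42/773 = 0.0543
odds, no-prophylaxis patients = 147/1480 = 0.0993
OR = 0.0543 / 0.0993 = 0.55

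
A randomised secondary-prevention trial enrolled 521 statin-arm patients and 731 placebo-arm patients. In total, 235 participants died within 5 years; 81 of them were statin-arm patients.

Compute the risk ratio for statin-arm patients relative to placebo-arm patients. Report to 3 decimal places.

statin-arm patients without the outcome: 521 − 81 = 440
placebo-arm patients with the outcome: 235 − 81 = 154
placebo-arm patients without the outcome: 731 − 154 = 577
risk, statin-arm patients = 81/521 = 0.1555
risk, placebo-arm patients = 154/731 = 0.2107
RR = 0.1555 / 0.2107 = 0.738

RR: 0.738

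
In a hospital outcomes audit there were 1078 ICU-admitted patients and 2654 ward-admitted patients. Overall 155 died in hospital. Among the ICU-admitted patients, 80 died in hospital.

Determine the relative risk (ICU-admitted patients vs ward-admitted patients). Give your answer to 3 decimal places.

RR ≈ 2.626

ICU-admitted patients without the outcome: 1078 − 80 = 998
ward-admitted patients with the outcome: 155 − 80 = 75
ward-admitted patients without the outcome: 2654 − 75 = 2579
risk, ICU-admitted patients = 80/1078 = 0.07421
risk, ward-admitted patients = 75/2654 = 0.02826
RR = 0.07421 / 0.02826 = 2.626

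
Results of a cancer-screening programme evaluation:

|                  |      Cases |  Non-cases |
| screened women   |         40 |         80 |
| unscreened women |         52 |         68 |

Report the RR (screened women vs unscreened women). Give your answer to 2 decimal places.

0.77

risk, screened women = 40/120 = 0.3333
risk, unscreened women = 52/120 = 0.4333
RR = 0.3333 / 0.4333 = 0.77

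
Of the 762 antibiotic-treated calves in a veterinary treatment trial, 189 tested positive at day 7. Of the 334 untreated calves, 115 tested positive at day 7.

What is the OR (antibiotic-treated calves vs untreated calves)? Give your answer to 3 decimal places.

OR = (189 × 219) / (573 × 115) = 41391/65895 ≈ 0.628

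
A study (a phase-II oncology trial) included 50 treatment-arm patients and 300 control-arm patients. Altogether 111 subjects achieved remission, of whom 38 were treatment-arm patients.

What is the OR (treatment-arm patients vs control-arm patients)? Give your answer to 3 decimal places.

9.847

treatment-arm patients without the outcome: 50 − 38 = 12
control-arm patients with the outcome: 111 − 38 = 73
control-arm patients without the outcome: 300 − 73 = 227
OR = (38 × 227) / (12 × 73) = 8626/876 ≈ 9.847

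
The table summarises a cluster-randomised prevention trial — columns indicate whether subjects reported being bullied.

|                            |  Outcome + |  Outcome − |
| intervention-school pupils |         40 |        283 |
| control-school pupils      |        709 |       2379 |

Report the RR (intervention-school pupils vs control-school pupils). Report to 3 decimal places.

0.539

risk, intervention-school pupils = 40/323 = 0.1238
risk, control-school pupils = 709/3088 = 0.2296
RR = 0.1238 / 0.2296 = 0.539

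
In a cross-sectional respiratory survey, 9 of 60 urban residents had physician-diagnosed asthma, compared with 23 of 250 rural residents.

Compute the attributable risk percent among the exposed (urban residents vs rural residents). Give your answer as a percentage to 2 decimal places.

38.67%

risk, urban residents = 9/60 = 0.1500
risk, rural residents = 23/250 = 0.0920
AR% = (0.1500 − 0.0920) / 0.1500 = 0.3867 → 38.67%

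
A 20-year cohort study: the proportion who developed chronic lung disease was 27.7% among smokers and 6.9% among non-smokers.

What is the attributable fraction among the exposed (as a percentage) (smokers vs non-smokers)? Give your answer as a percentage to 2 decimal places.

AR% = (0.2770 − 0.0690) / 0.2770 = 0.7509 → 75.09%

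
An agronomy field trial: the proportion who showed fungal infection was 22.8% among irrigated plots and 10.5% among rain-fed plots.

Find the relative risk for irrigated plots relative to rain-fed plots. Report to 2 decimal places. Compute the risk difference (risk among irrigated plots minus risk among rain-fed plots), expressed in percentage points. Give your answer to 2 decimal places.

RR = 0.2280 / 0.1050 = 2.17
risk difference = 0.2280 − 0.1050 = 0.1230 → 12.30 percentage points

RR = 2.17; RD = 12.30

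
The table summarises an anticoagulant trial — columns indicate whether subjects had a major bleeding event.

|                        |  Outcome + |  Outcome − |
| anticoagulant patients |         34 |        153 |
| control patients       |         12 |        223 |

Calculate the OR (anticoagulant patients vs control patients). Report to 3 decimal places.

odds, anticoagulant patients = 34/153 = 0.2222
odds, control patients = 12/223 = 0.0538
OR = 0.2222 / 0.0538 = 4.130

4.130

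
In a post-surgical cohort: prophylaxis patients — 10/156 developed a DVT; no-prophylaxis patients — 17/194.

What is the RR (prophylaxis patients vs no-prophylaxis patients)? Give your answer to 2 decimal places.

risk, prophylaxis patients = 10/156 = 0.0641
risk, no-prophylaxis patients = 17/194 = 0.0876
RR = 0.0641 / 0.0876 = 0.73

RR: 0.73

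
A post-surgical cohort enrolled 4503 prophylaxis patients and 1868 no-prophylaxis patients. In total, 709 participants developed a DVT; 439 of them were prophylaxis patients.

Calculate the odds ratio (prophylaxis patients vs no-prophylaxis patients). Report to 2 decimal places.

OR ≈ 0.64

prophylaxis patients without the outcome: 4503 − 439 = 4064
no-prophylaxis patients with the outcome: 709 − 439 = 270
no-prophylaxis patients without the outcome: 1868 − 270 = 1598
OR = (439 × 1598) / (4064 × 270) = 701522/1097280 ≈ 0.64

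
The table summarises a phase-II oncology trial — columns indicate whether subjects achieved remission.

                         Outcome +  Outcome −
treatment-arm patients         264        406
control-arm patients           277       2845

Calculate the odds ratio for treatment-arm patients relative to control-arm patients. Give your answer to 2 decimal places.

odds, treatment-arm patients = 264/406 = 0.6502
odds, control-arm patients = 277/2845 = 0.0974
OR = 0.6502 / 0.0974 = 6.68

OR ≈ 6.68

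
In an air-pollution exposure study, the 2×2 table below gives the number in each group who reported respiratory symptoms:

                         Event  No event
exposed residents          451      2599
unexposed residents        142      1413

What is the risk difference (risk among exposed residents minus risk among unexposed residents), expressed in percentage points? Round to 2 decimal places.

5.66

risk, exposed residents = 451/3050 = 0.1479
risk, unexposed residents = 142/1555 = 0.0913
risk difference = 0.1479 − 0.0913 = 0.0566 → 5.66 percentage points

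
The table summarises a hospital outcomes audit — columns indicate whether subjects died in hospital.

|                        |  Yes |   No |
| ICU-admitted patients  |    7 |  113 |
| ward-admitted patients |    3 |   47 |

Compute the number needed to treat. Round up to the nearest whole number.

600

risk, ICU-admitted patients = 7/120 = 0.058333
risk, ward-admitted patients = 3/50 = 0.060000
absolute risk difference = 0.001667
1 / 0.001667 = 599.880 → round up → 600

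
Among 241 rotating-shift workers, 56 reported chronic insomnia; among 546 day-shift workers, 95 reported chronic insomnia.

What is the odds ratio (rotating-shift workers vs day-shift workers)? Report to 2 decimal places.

OR = (56 × 451) / (185 × 95) = 25256/17575 ≈ 1.44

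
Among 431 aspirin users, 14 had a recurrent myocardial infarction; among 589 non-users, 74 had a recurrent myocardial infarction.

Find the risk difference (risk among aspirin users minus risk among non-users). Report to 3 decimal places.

RD: -0.093

risk, aspirin users = 14/431 = 0.03248
risk, non-users = 74/589 = 0.12564
risk difference = 0.03248 − 0.12564 = -0.093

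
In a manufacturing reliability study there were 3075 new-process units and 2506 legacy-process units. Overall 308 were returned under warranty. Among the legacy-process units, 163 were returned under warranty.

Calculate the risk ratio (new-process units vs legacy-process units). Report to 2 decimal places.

new-process units with the outcome: 308 − 163 = 145
new-process units without the outcome: 3075 − 145 = 2930
legacy-process units without the outcome: 2506 − 163 = 2343
risk, new-process units = 145/3075 = 0.04715
risk, legacy-process units = 163/2506 = 0.06504
RR = 0.04715 / 0.06504 = 0.72

RR ≈ 0.72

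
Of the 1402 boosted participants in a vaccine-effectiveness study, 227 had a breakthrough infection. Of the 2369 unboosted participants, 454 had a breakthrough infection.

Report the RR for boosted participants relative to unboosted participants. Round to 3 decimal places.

risk, boosted participants = 227/1402 = 0.1619
risk, unboosted participants = 454/2369 = 0.1916
RR = 0.1619 / 0.1916 = 0.845

0.845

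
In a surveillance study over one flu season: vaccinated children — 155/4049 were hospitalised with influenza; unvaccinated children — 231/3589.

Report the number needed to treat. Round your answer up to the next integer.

NNT = 39

risk, vaccinated children = 155/4049 = 0.038281
risk, unvaccinated children = 231/3589 = 0.064363
absolute risk difference = 0.026082
1 / 0.026082 = 38.341 → round up → 39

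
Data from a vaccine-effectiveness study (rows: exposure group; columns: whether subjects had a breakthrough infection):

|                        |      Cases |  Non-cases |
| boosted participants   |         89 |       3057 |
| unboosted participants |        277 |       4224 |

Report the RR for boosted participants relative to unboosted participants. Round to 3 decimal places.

risk, boosted participants = 89/3146 = 0.02829
risk, unboosted participants = 277/4501 = 0.06154
RR = 0.02829 / 0.06154 = 0.460

0.460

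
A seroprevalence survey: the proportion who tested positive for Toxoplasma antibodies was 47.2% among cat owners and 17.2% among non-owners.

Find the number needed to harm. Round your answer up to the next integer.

4

absolute risk difference = 0.300000
1 / 0.300000 = 3.333 → round up → 4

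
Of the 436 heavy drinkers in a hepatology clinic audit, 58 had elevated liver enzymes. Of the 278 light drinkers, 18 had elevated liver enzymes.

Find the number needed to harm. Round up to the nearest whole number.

15

risk, heavy drinkers = 58/436 = 0.133028
risk, light drinkers = 18/278 = 0.064748
absolute risk difference = 0.068279
1 / 0.068279 = 14.646 → round up → 15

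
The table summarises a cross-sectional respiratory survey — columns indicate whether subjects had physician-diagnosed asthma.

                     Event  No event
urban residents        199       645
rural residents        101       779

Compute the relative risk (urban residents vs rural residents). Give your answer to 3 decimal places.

risk, urban residents = 199/844 = 0.2358
risk, rural residents = 101/880 = 0.1148
RR = 0.2358 / 0.1148 = 2.054

RR ≈ 2.054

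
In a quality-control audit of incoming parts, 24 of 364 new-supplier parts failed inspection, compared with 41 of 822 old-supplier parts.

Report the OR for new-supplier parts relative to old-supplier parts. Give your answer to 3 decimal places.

OR = (24 × 781) / (340 × 41) = 18744/13940 ≈ 1.345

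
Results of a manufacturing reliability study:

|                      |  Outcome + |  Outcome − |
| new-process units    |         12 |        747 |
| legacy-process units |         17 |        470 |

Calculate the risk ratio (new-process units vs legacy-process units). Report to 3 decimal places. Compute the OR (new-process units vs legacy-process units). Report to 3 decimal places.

RR = 0.453; OR = 0.444

risk, new-process units = 12/759 = 0.01581
risk, legacy-process units = 17/487 = 0.03491
RR = 0.01581 / 0.03491 = 0.453
OR = (12 × 470) / (747 × 17) = 5640/12699 ≈ 0.444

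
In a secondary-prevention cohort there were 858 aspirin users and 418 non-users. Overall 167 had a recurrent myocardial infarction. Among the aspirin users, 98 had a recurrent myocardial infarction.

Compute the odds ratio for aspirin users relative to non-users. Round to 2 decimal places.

aspirin users without the outcome: 858 − 98 = 760
non-users with the outcome: 167 − 98 = 69
non-users without the outcome: 418 − 69 = 349
OR = (98 × 349) / (760 × 69) = 34202/52440 ≈ 0.65

OR ≈ 0.65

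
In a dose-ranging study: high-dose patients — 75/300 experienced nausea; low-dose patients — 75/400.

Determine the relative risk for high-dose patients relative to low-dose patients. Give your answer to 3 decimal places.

RR ≈ 1.333

risk, high-dose patients = 75/300 = 0.2500
risk, low-dose patients = 75/400 = 0.1875
RR = 0.2500 / 0.1875 = 1.333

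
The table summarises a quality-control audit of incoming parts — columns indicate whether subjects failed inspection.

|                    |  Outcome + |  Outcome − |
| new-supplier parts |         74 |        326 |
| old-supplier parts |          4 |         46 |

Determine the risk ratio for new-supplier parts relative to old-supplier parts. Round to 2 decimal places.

RR: 2.31

risk, new-supplier parts = 74/400 = 0.1850
risk, old-supplier parts = 4/50 = 0.0800
RR = 0.1850 / 0.0800 = 2.31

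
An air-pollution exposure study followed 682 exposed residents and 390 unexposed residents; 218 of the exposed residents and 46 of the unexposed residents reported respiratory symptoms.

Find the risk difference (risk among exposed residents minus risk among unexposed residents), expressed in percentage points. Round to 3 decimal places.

RD: 20.170

risk, exposed residents = 218/682 = 0.3196
risk, unexposed residents = 46/390 = 0.1179
risk difference = 0.3196 − 0.1179 = 0.2017 → 20.170 percentage points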